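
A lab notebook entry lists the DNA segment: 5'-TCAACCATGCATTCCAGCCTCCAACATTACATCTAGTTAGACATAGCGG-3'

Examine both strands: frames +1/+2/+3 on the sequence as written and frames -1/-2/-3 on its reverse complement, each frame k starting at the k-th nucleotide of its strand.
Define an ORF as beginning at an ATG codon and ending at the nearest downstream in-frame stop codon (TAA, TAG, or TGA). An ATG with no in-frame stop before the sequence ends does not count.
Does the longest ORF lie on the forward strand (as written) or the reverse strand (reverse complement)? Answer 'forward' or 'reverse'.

Reverse complement (5'→3'): CCGCTATGTCTAACTAGATGTAATGTTGGAGGCTGGAATGCATGGTTGA
Frame +1: TCA ACC ATG CAT TCC AGC CTC CAA CAT TAC ATC TAG TTA GAC ATA GCG — ATG at 7, stop TAG at 34 → 30 nt.
Frame +2: CAA CCA TGC ATT CCA GCC TCC AAC ATT ACA TCT AGT TAG ACA TAG CGG — no ATG→stop ORF.
Frame +3: AAC CAT GCA TTC CAG CCT CCA ACA TTA CAT CTA GTT AGA CAT AGC — no ATG→stop ORF.
Frame -1: CCG CTA TGT CTA ACT AGA TGT AAT GTT GGA GGC TGG AAT GCA TGG TTG — no ATG→stop ORF.
Frame -2: CGC TAT GTC TAA CTA GAT GTA ATG TTG GAG GCT GGA ATG CAT GGT TGA — ATG at 23, stop TGA at 47 → 27 nt; ATG at 38, stop TGA at 47 → 12 nt.
Frame -3: GCT ATG TCT AAC TAG ATG TAA TGT TGG AGG CTG GAA TGC ATG GTT — ATG at 6, stop TAG at 15 → 12 nt; ATG at 18, stop TAA at 21 → 6 nt.
Forward-strand max 30 nt; reverse-strand max 27 nt. The forward strand has the longer ORF.

forward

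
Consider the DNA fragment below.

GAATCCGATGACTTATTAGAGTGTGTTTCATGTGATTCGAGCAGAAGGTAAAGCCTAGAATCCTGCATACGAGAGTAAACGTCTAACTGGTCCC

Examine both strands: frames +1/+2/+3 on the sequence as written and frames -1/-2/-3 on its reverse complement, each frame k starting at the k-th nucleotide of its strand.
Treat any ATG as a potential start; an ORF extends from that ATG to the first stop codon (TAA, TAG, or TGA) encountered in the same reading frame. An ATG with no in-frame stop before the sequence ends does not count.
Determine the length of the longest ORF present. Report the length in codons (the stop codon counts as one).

4

Reverse complement (5'→3'): GGGACCAGTTAGACGTTTACTCTCGTATGCAGGATTCTAGGCTTTACCTTCTGCTCGAATCACATGAAACACACTCTAATAAGTCATCGGATTC
Frame +1: GAA TCC GAT GAC TTA TTA GAG TGT GTT TCA TGT GAT TCG AGC AGA AGG TAA AGC CTA GAA TCC TGC ATA CGA GAG TAA ACG TCT AAC TGG TCC — no ATG→stop ORF.
Frame +2: AAT CCG ATG ACT TAT TAG AGT GTG TTT CAT GTG ATT CGA GCA GAA GGT AAA GCC TAG AAT CCT GCA TAC GAG AGT AAA CGT CTA ACT GGT CCC — ATG at 8, stop TAG at 17 → 12 nt.
Frame +3: ATC CGA TGA CTT ATT AGA GTG TGT TTC ATG TGA TTC GAG CAG AAG GTA AAG CCT AGA ATC CTG CAT ACG AGA GTA AAC GTC TAA CTG GTC — ATG at 30, stop TGA at 33 → 6 nt.
Frame -1: GGG ACC AGT TAG ACG TTT ACT CTC GTA TGC AGG ATT CTA GGC TTT ACC TTC TGC TCG AAT CAC ATG AAA CAC ACT CTA ATA AGT CAT CGG ATT — no ATG→stop ORF.
Frame -2: GGA CCA GTT AGA CGT TTA CTC TCG TAT GCA GGA TTC TAG GCT TTA CCT TCT GCT CGA ATC ACA TGA AAC ACA CTC TAA TAA GTC ATC GGA TTC — no ATG→stop ORF.
Frame -3: GAC CAG TTA GAC GTT TAC TCT CGT ATG CAG GAT TCT AGG CTT TAC CTT CTG CTC GAA TCA CAT GAA ACA CAC TCT AAT AAG TCA TCG GAT — no ATG→stop ORF.
Longest: frame +2, positions 8–19, 12 nt = 4 codons = 3 aa. → 4 codons.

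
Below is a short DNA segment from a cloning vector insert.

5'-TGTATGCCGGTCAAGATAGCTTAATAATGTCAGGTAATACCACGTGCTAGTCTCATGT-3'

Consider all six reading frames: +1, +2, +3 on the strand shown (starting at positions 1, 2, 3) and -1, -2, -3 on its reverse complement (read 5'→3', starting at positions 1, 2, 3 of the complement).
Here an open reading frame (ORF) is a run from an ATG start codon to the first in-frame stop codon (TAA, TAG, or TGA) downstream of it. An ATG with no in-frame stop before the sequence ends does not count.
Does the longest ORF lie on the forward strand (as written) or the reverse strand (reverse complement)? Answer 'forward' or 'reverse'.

reverse

Reverse complement (5'→3'): ACATGAGACTAGCACGTGGTATTACCTGACATTATTAAGCTATCTTGACCGGCATACA
Frame +1: TGT ATG CCG GTC AAG ATA GCT TAA TAA TGT CAG GTA ATA CCA CGT GCT AGT CTC ATG — ATG at 4, stop TAA at 22 → 21 nt.
Frame +2: GTA TGC CGG TCA AGA TAG CTT AAT AAT GTC AGG TAA TAC CAC GTG CTA GTC TCA TGT — no ATG→stop ORF.
Frame +3: TAT GCC GGT CAA GAT AGC TTA ATA ATG TCA GGT AAT ACC ACG TGC TAG TCT CAT — ATG at 27, stop TAG at 48 → 24 nt.
Frame -1: ACA TGA GAC TAG CAC GTG GTA TTA CCT GAC ATT ATT AAG CTA TCT TGA CCG GCA TAC — no ATG→stop ORF.
Frame -2: CAT GAG ACT AGC ACG TGG TAT TAC CTG ACA TTA TTA AGC TAT CTT GAC CGG CAT ACA — no ATG→stop ORF.
Frame -3: ATG AGA CTA GCA CGT GGT ATT ACC TGA CAT TAT TAA GCT ATC TTG ACC GGC ATA — ATG at 3, stop TGA at 27 → 27 nt.
Forward-strand max 24 nt; reverse-strand max 27 nt. The reverse strand has the longer ORF.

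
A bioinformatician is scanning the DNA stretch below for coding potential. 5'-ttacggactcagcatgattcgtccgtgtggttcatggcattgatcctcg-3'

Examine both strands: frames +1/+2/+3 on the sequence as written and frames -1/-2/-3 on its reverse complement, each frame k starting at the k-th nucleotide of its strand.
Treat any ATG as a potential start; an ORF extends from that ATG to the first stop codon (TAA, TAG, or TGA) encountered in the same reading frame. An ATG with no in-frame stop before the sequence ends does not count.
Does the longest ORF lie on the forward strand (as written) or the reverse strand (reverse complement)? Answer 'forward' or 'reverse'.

Reverse complement (5'→3'): CGAGGATCAATGCCATGAACCACACGGACGAATCATGCTGAGTCCGTAA
Frame +1: TTA CGG ACT CAG CAT GAT TCG TCC GTG TGG TTC ATG GCA TTG ATC CTC — no ATG→stop ORF.
Frame +2: TAC GGA CTC AGC ATG ATT CGT CCG TGT GGT TCA TGG CAT TGA TCC TCG — ATG at 14, stop TGA at 41 → 30 nt.
Frame +3: ACG GAC TCA GCA TGA TTC GTC CGT GTG GTT CAT GGC ATT GAT CCT — no ATG→stop ORF.
Frame -1: CGA GGA TCA ATG CCA TGA ACC ACA CGG ACG AAT CAT GCT GAG TCC GTA — ATG at 10, stop TGA at 16 → 9 nt.
Frame -2: GAG GAT CAA TGC CAT GAA CCA CAC GGA CGA ATC ATG CTG AGT CCG TAA — ATG at 35, stop TAA at 47 → 15 nt.
Frame -3: AGG ATC AAT GCC ATG AAC CAC ACG GAC GAA TCA TGC TGA GTC CGT — ATG at 15, stop TGA at 39 → 27 nt.
Forward-strand max 30 nt; reverse-strand max 27 nt. The forward strand has the longer ORF.

forward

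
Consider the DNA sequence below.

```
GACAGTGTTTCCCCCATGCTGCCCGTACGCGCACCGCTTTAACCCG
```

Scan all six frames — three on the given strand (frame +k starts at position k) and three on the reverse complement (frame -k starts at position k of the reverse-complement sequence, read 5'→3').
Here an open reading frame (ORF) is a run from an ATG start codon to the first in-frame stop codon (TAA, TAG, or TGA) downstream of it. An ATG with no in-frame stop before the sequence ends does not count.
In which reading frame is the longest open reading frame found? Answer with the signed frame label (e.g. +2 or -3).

Reverse complement (5'→3'): CGGGTTAAAGCGGTGCGCGTACGGGCAGCATGGGGGAAACACTGTC
Frame +1: GAC AGT GTT TCC CCC ATG CTG CCC GTA CGC GCA CCG CTT TAA CCC — ATG at 16, stop TAA at 40 → 27 nt.
Frame +2: ACA GTG TTT CCC CCA TGC TGC CCG TAC GCG CAC CGC TTT AAC CCG — no ATG→stop ORF.
Frame +3: CAG TGT TTC CCC CAT GCT GCC CGT ACG CGC ACC GCT TTA ACC — no ATG→stop ORF.
Frame -1: CGG GTT AAA GCG GTG CGC GTA CGG GCA GCA TGG GGG AAA CAC TGT — no ATG→stop ORF.
Frame -2: GGG TTA AAG CGG TGC GCG TAC GGG CAG CAT GGG GGA AAC ACT GTC — no ATG→stop ORF.
Frame -3: GGT TAA AGC GGT GCG CGT ACG GGC AGC ATG GGG GAA ACA CTG — no ATG→stop ORF.
Longest ORF is 27 nt in frame +1 (positions 16–42).

+1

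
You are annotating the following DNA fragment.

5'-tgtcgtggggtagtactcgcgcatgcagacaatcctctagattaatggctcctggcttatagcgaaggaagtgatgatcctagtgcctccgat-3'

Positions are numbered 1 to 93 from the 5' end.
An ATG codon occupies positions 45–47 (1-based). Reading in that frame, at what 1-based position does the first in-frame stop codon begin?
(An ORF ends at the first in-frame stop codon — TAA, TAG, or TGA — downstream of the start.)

Codons from position 45: ATG (45–47), GCT (48–50), CCT (51–53), GGC (54–56), TTA (57–59), TAG (60–62).
TAG is a stop codon; it begins at position 60.

60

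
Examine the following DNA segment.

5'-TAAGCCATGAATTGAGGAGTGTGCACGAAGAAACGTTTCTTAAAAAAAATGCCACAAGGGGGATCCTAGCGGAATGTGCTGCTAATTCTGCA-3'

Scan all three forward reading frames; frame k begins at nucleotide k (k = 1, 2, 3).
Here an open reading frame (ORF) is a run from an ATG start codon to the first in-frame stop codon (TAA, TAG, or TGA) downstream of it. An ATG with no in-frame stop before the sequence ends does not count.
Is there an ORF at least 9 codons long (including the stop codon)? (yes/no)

Frame 1: TAA GCC ATG AAT TGA GGA GTG TGC ACG AAG AAA CGT TTC TTA AAA AAA ATG CCA CAA GGG GGA TCC TAG CGG AAT GTG CTG CTA ATT CTG — ATG at 7, stop TGA at 13 → 9 nt; ATG at 49, stop TAG at 67 → 21 nt.
Frame 2: AAG CCA TGA ATT GAG GAG TGT GCA CGA AGA AAC GTT TCT TAA AAA AAA TGC CAC AAG GGG GAT CCT AGC GGA ATG TGC TGC TAA TTC TGC — ATG at 74, stop TAA at 83 → 12 nt.
Frame 3: AGC CAT GAA TTG AGG AGT GTG CAC GAA GAA ACG TTT CTT AAA AAA AAT GCC ACA AGG GGG ATC CTA GCG GAA TGT GCT GCT AAT TCT GCA — no ATG→stop ORF.
Largest ORF found is 7 codons < 9, so no.

no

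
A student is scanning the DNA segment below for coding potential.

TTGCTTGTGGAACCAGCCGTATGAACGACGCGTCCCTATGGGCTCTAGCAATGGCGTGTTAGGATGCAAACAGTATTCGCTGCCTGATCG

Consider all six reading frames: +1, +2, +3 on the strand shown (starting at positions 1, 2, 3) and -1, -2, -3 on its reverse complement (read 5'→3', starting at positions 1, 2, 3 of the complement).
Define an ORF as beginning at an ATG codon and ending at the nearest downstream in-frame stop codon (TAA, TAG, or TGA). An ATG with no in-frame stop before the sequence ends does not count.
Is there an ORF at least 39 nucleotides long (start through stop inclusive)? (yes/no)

yes

Reverse complement (5'→3'): CGATCAGGCAGCGAATACTGTTTGCATCCTAACACGCCATTGCTAGAGCCCATAGGGACGCGTCGTTCATACGGCTGGTTCCACAAGCAA
Frame +1: TTG CTT GTG GAA CCA GCC GTA TGA ACG ACG CGT CCC TAT GGG CTC TAG CAA TGG CGT GTT AGG ATG CAA ACA GTA TTC GCT GCC TGA TCG — ATG at 64, stop TGA at 85 → 24 nt.
Frame +2: TGC TTG TGG AAC CAG CCG TAT GAA CGA CGC GTC CCT ATG GGC TCT AGC AAT GGC GTG TTA GGA TGC AAA CAG TAT TCG CTG CCT GAT — no ATG→stop ORF.
Frame +3: GCT TGT GGA ACC AGC CGT ATG AAC GAC GCG TCC CTA TGG GCT CTA GCA ATG GCG TGT TAG GAT GCA AAC AGT ATT CGC TGC CTG ATC — ATG at 21, stop TAG at 60 → 42 nt; ATG at 51, stop TAG at 60 → 12 nt.
Frame -1: CGA TCA GGC AGC GAA TAC TGT TTG CAT CCT AAC ACG CCA TTG CTA GAG CCC ATA GGG ACG CGT CGT TCA TAC GGC TGG TTC CAC AAG CAA — no ATG→stop ORF.
Frame -2: GAT CAG GCA GCG AAT ACT GTT TGC ATC CTA ACA CGC CAT TGC TAG AGC CCA TAG GGA CGC GTC GTT CAT ACG GCT GGT TCC ACA AGC — no ATG→stop ORF.
Frame -3: ATC AGG CAG CGA ATA CTG TTT GCA TCC TAA CAC GCC ATT GCT AGA GCC CAT AGG GAC GCG TCG TTC ATA CGG CTG GTT CCA CAA GCA — no ATG→stop ORF.
Frame +3 has an ORF of 42 nucleotides (positions 21–62) ≥ 39, so yes.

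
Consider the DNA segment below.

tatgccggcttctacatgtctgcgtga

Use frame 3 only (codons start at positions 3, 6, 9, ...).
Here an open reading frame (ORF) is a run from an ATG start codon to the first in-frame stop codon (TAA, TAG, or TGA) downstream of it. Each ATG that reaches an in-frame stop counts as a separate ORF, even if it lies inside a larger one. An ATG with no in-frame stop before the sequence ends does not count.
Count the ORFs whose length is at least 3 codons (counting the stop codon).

0

Frame 3: TGC CGG CTT CTA CAT GTC TGC GTG — no ATG→stop ORF.
No ORF reaches 3 codons. Count = 0.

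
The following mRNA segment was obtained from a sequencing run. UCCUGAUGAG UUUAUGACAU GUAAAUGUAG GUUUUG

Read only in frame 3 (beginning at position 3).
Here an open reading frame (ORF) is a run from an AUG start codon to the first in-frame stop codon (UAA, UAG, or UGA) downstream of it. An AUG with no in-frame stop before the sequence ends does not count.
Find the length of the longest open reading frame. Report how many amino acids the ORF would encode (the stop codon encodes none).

3

Frame 3: CUG AUG AGU UUA UGA CAU GUA AAU GUA GGU UUU — AUG at 6, stop UGA at 15 → 12 nt.
Longest: frame 3, positions 6–17, 12 nt = 4 codons = 3 aa. → 3 amino acids.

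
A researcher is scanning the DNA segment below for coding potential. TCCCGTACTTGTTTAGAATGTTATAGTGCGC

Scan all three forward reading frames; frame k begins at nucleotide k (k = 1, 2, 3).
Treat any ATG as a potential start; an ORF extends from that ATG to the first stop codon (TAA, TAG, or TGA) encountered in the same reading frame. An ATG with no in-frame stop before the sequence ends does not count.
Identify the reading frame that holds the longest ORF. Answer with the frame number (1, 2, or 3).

Frame 1: TCC CGT ACT TGT TTA GAA TGT TAT AGT GCG — no ATG→stop ORF.
Frame 2: CCC GTA CTT GTT TAG AAT GTT ATA GTG CGC — no ATG→stop ORF.
Frame 3: CCG TAC TTG TTT AGA ATG TTA TAG TGC — ATG at 18, stop TAG at 24 → 9 nt.
Longest ORF is 9 nt in frame 3 (positions 18–26).

3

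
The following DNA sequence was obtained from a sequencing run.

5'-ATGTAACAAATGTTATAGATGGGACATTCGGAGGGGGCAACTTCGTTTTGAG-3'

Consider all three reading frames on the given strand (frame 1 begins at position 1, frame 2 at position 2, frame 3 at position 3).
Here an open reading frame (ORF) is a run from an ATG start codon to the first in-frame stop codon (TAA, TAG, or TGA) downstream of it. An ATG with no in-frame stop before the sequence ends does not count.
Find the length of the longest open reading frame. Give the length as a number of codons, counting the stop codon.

11

Frame 1: ATG TAA CAA ATG TTA TAG ATG GGA CAT TCG GAG GGG GCA ACT TCG TTT TGA — ATG at 1, stop TAA at 4 → 6 nt; ATG at 10, stop TAG at 16 → 9 nt; ATG at 19, stop TGA at 49 → 33 nt.
Frame 2: TGT AAC AAA TGT TAT AGA TGG GAC ATT CGG AGG GGG CAA CTT CGT TTT GAG — no ATG→stop ORF.
Frame 3: GTA ACA AAT GTT ATA GAT GGG ACA TTC GGA GGG GGC AAC TTC GTT TTG — no ATG→stop ORF.
Longest: frame 1, positions 19–51, 33 nt = 11 codons = 10 aa. → 11 codons.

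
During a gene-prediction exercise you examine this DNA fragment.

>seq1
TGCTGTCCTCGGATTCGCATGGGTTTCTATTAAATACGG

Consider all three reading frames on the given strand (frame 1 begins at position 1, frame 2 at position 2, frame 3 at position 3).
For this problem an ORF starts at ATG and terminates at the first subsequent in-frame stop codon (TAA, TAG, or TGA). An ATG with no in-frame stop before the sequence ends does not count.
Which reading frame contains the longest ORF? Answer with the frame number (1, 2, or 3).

Frame 1: TGC TGT CCT CGG ATT CGC ATG GGT TTC TAT TAA ATA CGG — ATG at 19, stop TAA at 31 → 15 nt.
Frame 2: GCT GTC CTC GGA TTC GCA TGG GTT TCT ATT AAA TAC — no ATG→stop ORF.
Frame 3: CTG TCC TCG GAT TCG CAT GGG TTT CTA TTA AAT ACG — no ATG→stop ORF.
Longest ORF is 15 nt in frame 1 (positions 19–33).

1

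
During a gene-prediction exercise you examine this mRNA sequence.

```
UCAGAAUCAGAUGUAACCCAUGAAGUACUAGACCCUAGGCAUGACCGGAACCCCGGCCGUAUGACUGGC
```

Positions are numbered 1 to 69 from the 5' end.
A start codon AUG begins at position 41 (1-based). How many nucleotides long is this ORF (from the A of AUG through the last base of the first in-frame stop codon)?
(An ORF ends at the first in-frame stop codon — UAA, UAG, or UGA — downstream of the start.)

Codons from position 41: AUG (41–43), ACC (44–46), GGA (47–49), ACC (50–52), CCG (53–55), GCC (56–58), GUA (59–61), UGA (62–64).
UGA is the first in-frame stop; ORF spans 41–64, 24 nucleotides.

24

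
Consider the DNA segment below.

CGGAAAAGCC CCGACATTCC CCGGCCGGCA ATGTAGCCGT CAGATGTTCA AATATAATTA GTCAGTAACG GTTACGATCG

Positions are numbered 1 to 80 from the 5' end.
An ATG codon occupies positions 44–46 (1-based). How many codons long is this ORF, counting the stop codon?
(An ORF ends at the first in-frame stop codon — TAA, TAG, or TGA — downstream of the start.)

Codons from position 44: ATG (44–46), TTC (47–49), AAA (50–52), TAT (53–55), AAT (56–58), TAG (59–61).
TAG is the first in-frame stop; that's 6 codons including the stop.

6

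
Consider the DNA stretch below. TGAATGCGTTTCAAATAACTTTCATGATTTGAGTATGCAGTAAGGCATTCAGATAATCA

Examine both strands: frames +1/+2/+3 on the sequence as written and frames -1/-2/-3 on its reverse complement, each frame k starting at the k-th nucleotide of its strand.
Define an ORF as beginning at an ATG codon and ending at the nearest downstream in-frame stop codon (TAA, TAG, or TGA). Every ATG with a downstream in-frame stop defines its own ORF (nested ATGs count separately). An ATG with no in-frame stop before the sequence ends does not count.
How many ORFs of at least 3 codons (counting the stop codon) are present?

5

Reverse complement (5'→3'): TGATTATCTGAATGCCTTACTGCATACTCAAATCATGAAAGTTATTTGAAACGCATTCA
Frame +1: TGA ATG CGT TTC AAA TAA CTT TCA TGA TTT GAG TAT GCA GTA AGG CAT TCA GAT AAT — ATG at 4, stop TAA at 16 → 15 nt.
Frame +2: GAA TGC GTT TCA AAT AAC TTT CAT GAT TTG AGT ATG CAG TAA GGC ATT CAG ATA ATC — ATG at 35, stop TAA at 41 → 9 nt.
Frame +3: AAT GCG TTT CAA ATA ACT TTC ATG ATT TGA GTA TGC AGT AAG GCA TTC AGA TAA TCA — ATG at 24, stop TGA at 30 → 9 nt.
Frame -1: TGA TTA TCT GAA TGC CTT ACT GCA TAC TCA AAT CAT GAA AGT TAT TTG AAA CGC ATT — no ATG→stop ORF.
Frame -2: GAT TAT CTG AAT GCC TTA CTG CAT ACT CAA ATC ATG AAA GTT ATT TGA AAC GCA TTC — ATG at 35, stop TGA at 47 → 15 nt.
Frame -3: ATT ATC TGA ATG CCT TAC TGC ATA CTC AAA TCA TGA AAG TTA TTT GAA ACG CAT TCA — ATG at 12, stop TGA at 36 → 27 nt.
ORFs ≥ 3 codons: frame +1 4–18 (5 codons), frame +2 35–43 (3 codons), frame +3 24–32 (3 codons), frame -2 35–49 (5 codons), frame -3 12–38 (9 codons). Count = 5.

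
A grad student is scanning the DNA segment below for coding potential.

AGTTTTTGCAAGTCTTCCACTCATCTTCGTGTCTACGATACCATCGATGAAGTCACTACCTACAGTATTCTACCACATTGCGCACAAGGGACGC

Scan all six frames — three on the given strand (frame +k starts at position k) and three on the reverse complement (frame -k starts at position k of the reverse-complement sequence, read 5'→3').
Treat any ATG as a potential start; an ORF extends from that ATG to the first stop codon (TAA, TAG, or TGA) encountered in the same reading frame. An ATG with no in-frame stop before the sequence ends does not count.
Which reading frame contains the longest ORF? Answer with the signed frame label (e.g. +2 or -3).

-3

Reverse complement (5'→3'): GCGTCCCTTGTGCGCAATGTGGTAGAATACTGTAGGTAGTGACTTCATCGATGGTATCGTAGACACGAAGATGAGTGGAAGACTTGCAAAAACT
Frame +1: AGT TTT TGC AAG TCT TCC ACT CAT CTT CGT GTC TAC GAT ACC ATC GAT GAA GTC ACT ACC TAC AGT ATT CTA CCA CAT TGC GCA CAA GGG ACG — no ATG→stop ORF.
Frame +2: GTT TTT GCA AGT CTT CCA CTC ATC TTC GTG TCT ACG ATA CCA TCG ATG AAG TCA CTA CCT ACA GTA TTC TAC CAC ATT GCG CAC AAG GGA CGC — no ATG→stop ORF.
Frame +3: TTT TTG CAA GTC TTC CAC TCA TCT TCG TGT CTA CGA TAC CAT CGA TGA AGT CAC TAC CTA CAG TAT TCT ACC ACA TTG CGC ACA AGG GAC — no ATG→stop ORF.
Frame -1: GCG TCC CTT GTG CGC AAT GTG GTA GAA TAC TGT AGG TAG TGA CTT CAT CGA TGG TAT CGT AGA CAC GAA GAT GAG TGG AAG ACT TGC AAA AAC — no ATG→stop ORF.
Frame -2: CGT CCC TTG TGC GCA ATG TGG TAG AAT ACT GTA GGT AGT GAC TTC ATC GAT GGT ATC GTA GAC ACG AAG ATG AGT GGA AGA CTT GCA AAA ACT — ATG at 17, stop TAG at 23 → 9 nt.
Frame -3: GTC CCT TGT GCG CAA TGT GGT AGA ATA CTG TAG GTA GTG ACT TCA TCG ATG GTA TCG TAG ACA CGA AGA TGA GTG GAA GAC TTG CAA AAA — ATG at 51, stop TAG at 60 → 12 nt.
Longest ORF is 12 nt in frame -3 (positions 51–62).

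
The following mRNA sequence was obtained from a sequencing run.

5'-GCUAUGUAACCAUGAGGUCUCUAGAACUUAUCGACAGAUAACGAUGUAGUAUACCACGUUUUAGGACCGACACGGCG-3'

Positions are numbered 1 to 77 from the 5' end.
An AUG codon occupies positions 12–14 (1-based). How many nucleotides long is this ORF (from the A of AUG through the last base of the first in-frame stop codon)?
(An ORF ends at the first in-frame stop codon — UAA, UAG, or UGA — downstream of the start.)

30

Codons from position 12: AUG (12–14), AGG (15–17), UCU (18–20), CUA (21–23), GAA (24–26), CUU (27–29), AUC (30–32), GAC (33–35), AGA (36–38), UAA (39–41).
UAA is the first in-frame stop; ORF spans 12–41, 30 nucleotides.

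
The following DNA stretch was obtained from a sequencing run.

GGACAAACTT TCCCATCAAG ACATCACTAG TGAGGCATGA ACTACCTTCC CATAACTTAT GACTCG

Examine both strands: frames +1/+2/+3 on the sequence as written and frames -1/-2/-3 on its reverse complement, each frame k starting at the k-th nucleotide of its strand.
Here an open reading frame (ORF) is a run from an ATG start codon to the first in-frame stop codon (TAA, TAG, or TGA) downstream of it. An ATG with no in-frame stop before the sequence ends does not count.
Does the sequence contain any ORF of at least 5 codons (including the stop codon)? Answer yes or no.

no

Reverse complement (5'→3'): CGAGTCATAAGTTATGGGAAGGTAGTTCATGCCTCACTAGTGATGTCTTGATGGGAAAGTTTGTCC
Frame +1: GGA CAA ACT TTC CCA TCA AGA CAT CAC TAG TGA GGC ATG AAC TAC CTT CCC ATA ACT TAT GAC TCG — no ATG→stop ORF.
Frame +2: GAC AAA CTT TCC CAT CAA GAC ATC ACT AGT GAG GCA TGA ACT ACC TTC CCA TAA CTT ATG ACT — no ATG→stop ORF.
Frame +3: ACA AAC TTT CCC ATC AAG ACA TCA CTA GTG AGG CAT GAA CTA CCT TCC CAT AAC TTA TGA CTC — no ATG→stop ORF.
Frame -1: CGA GTC ATA AGT TAT GGG AAG GTA GTT CAT GCC TCA CTA GTG ATG TCT TGA TGG GAA AGT TTG TCC — ATG at 43, stop TGA at 49 → 9 nt.
Frame -2: GAG TCA TAA GTT ATG GGA AGG TAG TTC ATG CCT CAC TAG TGA TGT CTT GAT GGG AAA GTT TGT — ATG at 14, stop TAG at 23 → 12 nt; ATG at 29, stop TAG at 38 → 12 nt.
Frame -3: AGT CAT AAG TTA TGG GAA GGT AGT TCA TGC CTC ACT AGT GAT GTC TTG ATG GGA AAG TTT GTC — no ATG→stop ORF.
Largest ORF found is 4 codons < 5, so no.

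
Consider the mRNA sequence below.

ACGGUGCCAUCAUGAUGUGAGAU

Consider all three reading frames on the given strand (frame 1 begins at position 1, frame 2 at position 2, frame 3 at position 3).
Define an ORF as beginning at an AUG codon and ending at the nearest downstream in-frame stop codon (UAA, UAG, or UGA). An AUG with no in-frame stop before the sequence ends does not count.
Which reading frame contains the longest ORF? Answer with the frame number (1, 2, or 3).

3

Frame 1: ACG GUG CCA UCA UGA UGU GAG — no AUG→stop ORF.
Frame 2: CGG UGC CAU CAU GAU GUG AGA — no AUG→stop ORF.
Frame 3: GGU GCC AUC AUG AUG UGA GAU — AUG at 12, stop UGA at 18 → 9 nt; AUG at 15, stop UGA at 18 → 6 nt.
Longest ORF is 9 nt in frame 3 (positions 12–20).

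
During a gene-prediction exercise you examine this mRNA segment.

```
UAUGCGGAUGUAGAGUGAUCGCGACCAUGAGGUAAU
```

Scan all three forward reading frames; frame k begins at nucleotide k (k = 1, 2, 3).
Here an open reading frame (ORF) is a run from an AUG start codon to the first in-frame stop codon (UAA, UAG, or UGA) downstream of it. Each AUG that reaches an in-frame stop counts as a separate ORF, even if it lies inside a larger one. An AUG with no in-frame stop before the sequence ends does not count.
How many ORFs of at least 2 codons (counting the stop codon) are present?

3

Frame 1: UAU GCG GAU GUA GAG UGA UCG CGA CCA UGA GGU AAU — no AUG→stop ORF.
Frame 2: AUG CGG AUG UAG AGU GAU CGC GAC CAU GAG GUA — AUG at 2, stop UAG at 11 → 12 nt; AUG at 8, stop UAG at 11 → 6 nt.
Frame 3: UGC GGA UGU AGA GUG AUC GCG ACC AUG AGG UAA — AUG at 27, stop UAA at 33 → 9 nt.
ORFs ≥ 2 codons: frame 2 2–13 (4 codons), frame 2 8–13 (2 codons), frame 3 27–35 (3 codons). Count = 3.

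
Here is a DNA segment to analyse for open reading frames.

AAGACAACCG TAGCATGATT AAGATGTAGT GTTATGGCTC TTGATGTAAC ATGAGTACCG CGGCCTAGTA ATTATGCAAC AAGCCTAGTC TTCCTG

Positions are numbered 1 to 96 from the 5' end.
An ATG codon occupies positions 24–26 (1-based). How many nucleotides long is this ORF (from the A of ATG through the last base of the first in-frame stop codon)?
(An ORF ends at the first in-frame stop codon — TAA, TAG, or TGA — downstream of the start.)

6

Codons from position 24: ATG (24–26), TAG (27–29).
TAG is the first in-frame stop; ORF spans 24–29, 6 nucleotides.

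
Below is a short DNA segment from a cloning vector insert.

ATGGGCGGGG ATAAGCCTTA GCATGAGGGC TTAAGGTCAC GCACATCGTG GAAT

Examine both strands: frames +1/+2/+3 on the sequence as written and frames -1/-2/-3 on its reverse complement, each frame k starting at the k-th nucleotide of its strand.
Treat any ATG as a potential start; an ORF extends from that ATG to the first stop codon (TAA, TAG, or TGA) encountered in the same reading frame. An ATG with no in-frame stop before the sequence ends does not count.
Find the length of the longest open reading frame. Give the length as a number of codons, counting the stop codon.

7

Reverse complement (5'→3'): ATTCCACGATGTGCGTGACCTTAAGCCCTCATGCTAAGGCTTATCCCCGCCCAT
Frame +1: ATG GGC GGG GAT AAG CCT TAG CAT GAG GGC TTA AGG TCA CGC ACA TCG TGG AAT — ATG at 1, stop TAG at 19 → 21 nt.
Frame +2: TGG GCG GGG ATA AGC CTT AGC ATG AGG GCT TAA GGT CAC GCA CAT CGT GGA — ATG at 23, stop TAA at 32 → 12 nt.
Frame +3: GGG CGG GGA TAA GCC TTA GCA TGA GGG CTT AAG GTC ACG CAC ATC GTG GAA — no ATG→stop ORF.
Frame -1: ATT CCA CGA TGT GCG TGA CCT TAA GCC CTC ATG CTA AGG CTT ATC CCC GCC CAT — no ATG→stop ORF.
Frame -2: TTC CAC GAT GTG CGT GAC CTT AAG CCC TCA TGC TAA GGC TTA TCC CCG CCC — no ATG→stop ORF.
Frame -3: TCC ACG ATG TGC GTG ACC TTA AGC CCT CAT GCT AAG GCT TAT CCC CGC CCA — no ATG→stop ORF.
Longest: frame +1, positions 1–21, 21 nt = 7 codons = 6 aa. → 7 codons.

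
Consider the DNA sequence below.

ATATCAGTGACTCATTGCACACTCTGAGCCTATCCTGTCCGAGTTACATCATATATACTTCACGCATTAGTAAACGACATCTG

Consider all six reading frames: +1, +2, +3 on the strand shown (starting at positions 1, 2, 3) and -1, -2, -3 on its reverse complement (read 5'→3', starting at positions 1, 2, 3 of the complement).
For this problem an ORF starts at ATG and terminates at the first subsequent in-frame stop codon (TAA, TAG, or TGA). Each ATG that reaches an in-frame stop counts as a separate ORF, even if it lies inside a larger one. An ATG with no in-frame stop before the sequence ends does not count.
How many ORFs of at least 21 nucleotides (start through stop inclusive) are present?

Reverse complement (5'→3'): CAGATGTCGTTTACTAATGCGTGAAGTATATATGATGTAACTCGGACAGGATAGGCTCAGAGTGTGCAATGAGTCACTGATAT
Frame +1: ATA TCA GTG ACT CAT TGC ACA CTC TGA GCC TAT CCT GTC CGA GTT ACA TCA TAT ATA CTT CAC GCA TTA GTA AAC GAC ATC — no ATG→stop ORF.
Frame +2: TAT CAG TGA CTC ATT GCA CAC TCT GAG CCT ATC CTG TCC GAG TTA CAT CAT ATA TAC TTC ACG CAT TAG TAA ACG ACA TCT — no ATG→stop ORF.
Frame +3: ATC AGT GAC TCA TTG CAC ACT CTG AGC CTA TCC TGT CCG AGT TAC ATC ATA TAT ACT TCA CGC ATT AGT AAA CGA CAT CTG — no ATG→stop ORF.
Frame -1: CAG ATG TCG TTT ACT AAT GCG TGA AGT ATA TAT GAT GTA ACT CGG ACA GGA TAG GCT CAG AGT GTG CAA TGA GTC ACT GAT — ATG at 4, stop TGA at 22 → 21 nt.
Frame -2: AGA TGT CGT TTA CTA ATG CGT GAA GTA TAT ATG ATG TAA CTC GGA CAG GAT AGG CTC AGA GTG TGC AAT GAG TCA CTG ATA — ATG at 17, stop TAA at 38 → 24 nt; ATG at 32, stop TAA at 38 → 9 nt; ATG at 35, stop TAA at 38 → 6 nt.
Frame -3: GAT GTC GTT TAC TAA TGC GTG AAG TAT ATA TGA TGT AAC TCG GAC AGG ATA GGC TCA GAG TGT GCA ATG AGT CAC TGA TAT — ATG at 69, stop TGA at 78 → 12 nt.
ORFs ≥ 21 nucleotides: frame -1 4–24 (21 nucleotides), frame -2 17–40 (24 nucleotides). Count = 2.

2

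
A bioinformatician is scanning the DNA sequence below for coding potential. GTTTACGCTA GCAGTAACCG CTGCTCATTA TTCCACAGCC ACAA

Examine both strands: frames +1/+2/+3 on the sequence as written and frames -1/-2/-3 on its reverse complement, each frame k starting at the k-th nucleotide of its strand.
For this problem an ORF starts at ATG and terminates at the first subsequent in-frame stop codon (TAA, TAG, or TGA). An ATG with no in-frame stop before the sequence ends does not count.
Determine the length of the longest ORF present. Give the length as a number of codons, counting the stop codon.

7

Reverse complement (5'→3'): TTGTGGCTGTGGAATAATGAGCAGCGGTTACTGCTAGCGTAAAC
Frame +1: GTT TAC GCT AGC AGT AAC CGC TGC TCA TTA TTC CAC AGC CAC — no ATG→stop ORF.
Frame +2: TTT ACG CTA GCA GTA ACC GCT GCT CAT TAT TCC ACA GCC ACA — no ATG→stop ORF.
Frame +3: TTA CGC TAG CAG TAA CCG CTG CTC ATT ATT CCA CAG CCA CAA — no ATG→stop ORF.
Frame -1: TTG TGG CTG TGG AAT AAT GAG CAG CGG TTA CTG CTA GCG TAA — no ATG→stop ORF.
Frame -2: TGT GGC TGT GGA ATA ATG AGC AGC GGT TAC TGC TAG CGT AAA — ATG at 17, stop TAG at 35 → 21 nt.
Frame -3: GTG GCT GTG GAA TAA TGA GCA GCG GTT ACT GCT AGC GTA AAC — no ATG→stop ORF.
Longest: frame -2, positions 17–37, 21 nt = 7 codons = 6 aa. → 7 codons.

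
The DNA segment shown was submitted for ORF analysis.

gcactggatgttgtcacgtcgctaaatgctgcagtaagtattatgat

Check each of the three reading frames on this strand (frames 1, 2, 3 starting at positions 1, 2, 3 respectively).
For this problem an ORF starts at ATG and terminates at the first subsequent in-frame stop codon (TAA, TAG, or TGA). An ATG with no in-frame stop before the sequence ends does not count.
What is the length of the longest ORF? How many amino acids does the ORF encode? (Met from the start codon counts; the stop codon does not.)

Frame 1: GCA CTG GAT GTT GTC ACG TCG CTA AAT GCT GCA GTA AGT ATT ATG — no ATG→stop ORF.
Frame 2: CAC TGG ATG TTG TCA CGT CGC TAA ATG CTG CAG TAA GTA TTA TGA — ATG at 8, stop TAA at 23 → 18 nt; ATG at 26, stop TAA at 35 → 12 nt.
Frame 3: ACT GGA TGT TGT CAC GTC GCT AAA TGC TGC AGT AAG TAT TAT GAT — no ATG→stop ORF.
Longest: frame 2, positions 8–25, 18 nt = 6 codons = 5 aa. → 5 amino acids.

5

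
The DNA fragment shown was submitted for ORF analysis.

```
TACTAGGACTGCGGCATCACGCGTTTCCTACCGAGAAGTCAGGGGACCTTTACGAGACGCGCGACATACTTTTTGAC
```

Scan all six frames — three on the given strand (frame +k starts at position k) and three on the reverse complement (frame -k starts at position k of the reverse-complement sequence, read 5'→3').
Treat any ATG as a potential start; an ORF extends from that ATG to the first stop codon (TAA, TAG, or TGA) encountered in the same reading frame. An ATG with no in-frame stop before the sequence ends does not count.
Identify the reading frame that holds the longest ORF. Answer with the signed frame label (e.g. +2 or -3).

Reverse complement (5'→3'): GTCAAAAAGTATGTCGCGCGTCTCGTAAAGGTCCCCTGACTTCTCGGTAGGAAACGCGTGATGCCGCAGTCCTAGTA
Frame +1: TAC TAG GAC TGC GGC ATC ACG CGT TTC CTA CCG AGA AGT CAG GGG ACC TTT ACG AGA CGC GCG ACA TAC TTT TTG — no ATG→stop ORF.
Frame +2: ACT AGG ACT GCG GCA TCA CGC GTT TCC TAC CGA GAA GTC AGG GGA CCT TTA CGA GAC GCG CGA CAT ACT TTT TGA — no ATG→stop ORF.
Frame +3: CTA GGA CTG CGG CAT CAC GCG TTT CCT ACC GAG AAG TCA GGG GAC CTT TAC GAG ACG CGC GAC ATA CTT TTT GAC — no ATG→stop ORF.
Frame -1: GTC AAA AAG TAT GTC GCG CGT CTC GTA AAG GTC CCC TGA CTT CTC GGT AGG AAA CGC GTG ATG CCG CAG TCC TAG — ATG at 61, stop TAG at 73 → 15 nt.
Frame -2: TCA AAA AGT ATG TCG CGC GTC TCG TAA AGG TCC CCT GAC TTC TCG GTA GGA AAC GCG TGA TGC CGC AGT CCT AGT — ATG at 11, stop TAA at 26 → 18 nt.
Frame -3: CAA AAA GTA TGT CGC GCG TCT CGT AAA GGT CCC CTG ACT TCT CGG TAG GAA ACG CGT GAT GCC GCA GTC CTA GTA — no ATG→stop ORF.
Longest ORF is 18 nt in frame -2 (positions 11–28).

-2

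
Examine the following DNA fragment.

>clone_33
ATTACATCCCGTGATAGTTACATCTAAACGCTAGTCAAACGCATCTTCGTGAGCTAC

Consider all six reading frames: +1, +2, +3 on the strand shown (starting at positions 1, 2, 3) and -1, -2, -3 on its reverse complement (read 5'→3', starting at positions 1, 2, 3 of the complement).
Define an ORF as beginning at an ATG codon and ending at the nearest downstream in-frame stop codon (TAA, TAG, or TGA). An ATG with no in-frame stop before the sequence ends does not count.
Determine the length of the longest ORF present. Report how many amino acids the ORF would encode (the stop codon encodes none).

Reverse complement (5'→3'): GTAGCTCACGAAGATGCGTTTGACTAGCGTTTAGATGTAACTATCACGGGATGTAAT
Frame +1: ATT ACA TCC CGT GAT AGT TAC ATC TAA ACG CTA GTC AAA CGC ATC TTC GTG AGC TAC — no ATG→stop ORF.
Frame +2: TTA CAT CCC GTG ATA GTT ACA TCT AAA CGC TAG TCA AAC GCA TCT TCG TGA GCT — no ATG→stop ORF.
Frame +3: TAC ATC CCG TGA TAG TTA CAT CTA AAC GCT AGT CAA ACG CAT CTT CGT GAG CTA — no ATG→stop ORF.
Frame -1: GTA GCT CAC GAA GAT GCG TTT GAC TAG CGT TTA GAT GTA ACT ATC ACG GGA TGT AAT — no ATG→stop ORF.
Frame -2: TAG CTC ACG AAG ATG CGT TTG ACT AGC GTT TAG ATG TAA CTA TCA CGG GAT GTA — ATG at 14, stop TAG at 32 → 21 nt; ATG at 35, stop TAA at 38 → 6 nt.
Frame -3: AGC TCA CGA AGA TGC GTT TGA CTA GCG TTT AGA TGT AAC TAT CAC GGG ATG TAA — ATG at 51, stop TAA at 54 → 6 nt.
Longest: frame -2, positions 14–34, 21 nt = 7 codons = 6 aa. → 6 amino acids.

6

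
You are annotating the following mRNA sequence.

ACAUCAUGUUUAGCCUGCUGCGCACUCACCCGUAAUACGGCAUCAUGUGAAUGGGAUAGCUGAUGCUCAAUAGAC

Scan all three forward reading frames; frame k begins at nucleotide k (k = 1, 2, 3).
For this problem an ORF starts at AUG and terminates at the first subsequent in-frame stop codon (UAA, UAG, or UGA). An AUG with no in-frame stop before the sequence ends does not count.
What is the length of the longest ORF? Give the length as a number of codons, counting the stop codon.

Frame 1: ACA UCA UGU UUA GCC UGC UGC GCA CUC ACC CGU AAU ACG GCA UCA UGU GAA UGG GAU AGC UGA UGC UCA AUA GAC — no AUG→stop ORF.
Frame 2: CAU CAU GUU UAG CCU GCU GCG CAC UCA CCC GUA AUA CGG CAU CAU GUG AAU GGG AUA GCU GAU GCU CAA UAG — no AUG→stop ORF.
Frame 3: AUC AUG UUU AGC CUG CUG CGC ACU CAC CCG UAA UAC GGC AUC AUG UGA AUG GGA UAG CUG AUG CUC AAU AGA — AUG at 6, stop UAA at 33 → 30 nt; AUG at 45, stop UGA at 48 → 6 nt; AUG at 51, stop UAG at 57 → 9 nt.
Longest: frame 3, positions 6–35, 30 nt = 10 codons = 9 aa. → 10 codons.

10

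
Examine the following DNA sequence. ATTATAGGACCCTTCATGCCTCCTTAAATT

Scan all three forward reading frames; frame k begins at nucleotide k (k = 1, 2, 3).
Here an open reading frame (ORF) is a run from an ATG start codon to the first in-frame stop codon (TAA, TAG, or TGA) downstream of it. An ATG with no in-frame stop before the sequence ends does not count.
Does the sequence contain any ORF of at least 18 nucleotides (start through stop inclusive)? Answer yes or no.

Frame 1: ATT ATA GGA CCC TTC ATG CCT CCT TAA ATT — ATG at 16, stop TAA at 25 → 12 nt.
Frame 2: TTA TAG GAC CCT TCA TGC CTC CTT AAA — no ATG→stop ORF.
Frame 3: TAT AGG ACC CTT CAT GCC TCC TTA AAT — no ATG→stop ORF.
Largest ORF found is 12 nucleotides < 18, so no.

no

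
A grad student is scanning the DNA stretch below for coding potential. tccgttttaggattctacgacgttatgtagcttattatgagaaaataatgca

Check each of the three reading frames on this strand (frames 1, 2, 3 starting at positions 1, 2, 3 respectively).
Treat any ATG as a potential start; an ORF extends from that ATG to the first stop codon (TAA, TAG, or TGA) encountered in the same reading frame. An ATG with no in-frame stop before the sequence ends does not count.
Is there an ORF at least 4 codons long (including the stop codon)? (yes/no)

Frame 1: TCC GTT TTA GGA TTC TAC GAC GTT ATG TAG CTT ATT ATG AGA AAA TAA TGC — ATG at 25, stop TAG at 28 → 6 nt; ATG at 37, stop TAA at 46 → 12 nt.
Frame 2: CCG TTT TAG GAT TCT ACG ACG TTA TGT AGC TTA TTA TGA GAA AAT AAT GCA — no ATG→stop ORF.
Frame 3: CGT TTT AGG ATT CTA CGA CGT TAT GTA GCT TAT TAT GAG AAA ATA ATG — no ATG→stop ORF.
Frame 1 has an ORF of 4 codons (positions 37–48) ≥ 4, so yes.

yes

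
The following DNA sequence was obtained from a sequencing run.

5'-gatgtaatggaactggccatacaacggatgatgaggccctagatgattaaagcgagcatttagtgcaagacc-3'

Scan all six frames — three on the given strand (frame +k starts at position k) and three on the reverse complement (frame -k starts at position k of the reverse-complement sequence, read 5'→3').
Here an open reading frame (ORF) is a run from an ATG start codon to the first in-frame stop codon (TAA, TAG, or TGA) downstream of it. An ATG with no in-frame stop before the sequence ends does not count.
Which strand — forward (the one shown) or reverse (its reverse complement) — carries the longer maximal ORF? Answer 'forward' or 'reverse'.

forward

Reverse complement (5'→3'): GGTCTTGCACTAAATGCTCGCTTTAATCATCTAGGGCCTCATCATCCGTTGTATGGCCAGTTCCATTACATC
Frame +1: GAT GTA ATG GAA CTG GCC ATA CAA CGG ATG ATG AGG CCC TAG ATG ATT AAA GCG AGC ATT TAG TGC AAG ACC — ATG at 7, stop TAG at 40 → 36 nt; ATG at 28, stop TAG at 40 → 15 nt; ATG at 31, stop TAG at 40 → 12 nt; ATG at 43, stop TAG at 61 → 21 nt.
Frame +2: ATG TAA TGG AAC TGG CCA TAC AAC GGA TGA TGA GGC CCT AGA TGA TTA AAG CGA GCA TTT AGT GCA AGA — ATG at 2, stop TAA at 5 → 6 nt.
Frame +3: TGT AAT GGA ACT GGC CAT ACA ACG GAT GAT GAG GCC CTA GAT GAT TAA AGC GAG CAT TTA GTG CAA GAC — no ATG→stop ORF.
Frame -1: GGT CTT GCA CTA AAT GCT CGC TTT AAT CAT CTA GGG CCT CAT CAT CCG TTG TAT GGC CAG TTC CAT TAC ATC — no ATG→stop ORF.
Frame -2: GTC TTG CAC TAA ATG CTC GCT TTA ATC ATC TAG GGC CTC ATC ATC CGT TGT ATG GCC AGT TCC ATT ACA — ATG at 14, stop TAG at 32 → 21 nt.
Frame -3: TCT TGC ACT AAA TGC TCG CTT TAA TCA TCT AGG GCC TCA TCA TCC GTT GTA TGG CCA GTT CCA TTA CAT — no ATG→stop ORF.
Forward-strand max 36 nt; reverse-strand max 21 nt. The forward strand has the longer ORF.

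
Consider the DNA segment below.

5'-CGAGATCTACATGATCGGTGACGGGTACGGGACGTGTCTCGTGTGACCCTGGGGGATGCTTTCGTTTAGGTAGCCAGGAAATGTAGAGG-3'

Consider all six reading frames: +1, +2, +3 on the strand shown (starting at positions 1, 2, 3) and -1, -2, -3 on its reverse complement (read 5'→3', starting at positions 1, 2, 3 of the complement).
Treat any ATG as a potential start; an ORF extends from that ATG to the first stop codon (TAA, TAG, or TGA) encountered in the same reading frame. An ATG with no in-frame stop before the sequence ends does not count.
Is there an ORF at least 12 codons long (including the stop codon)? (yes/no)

Reverse complement (5'→3'): CCTCTACATTTCCTGGCTACCTAAACGAAAGCATCCCCCAGGGTCACACGAGACACGTCCCGTACCCGTCACCGATCATGTAGATCTCG
Frame +1: CGA GAT CTA CAT GAT CGG TGA CGG GTA CGG GAC GTG TCT CGT GTG ACC CTG GGG GAT GCT TTC GTT TAG GTA GCC AGG AAA TGT AGA — no ATG→stop ORF.
Frame +2: GAG ATC TAC ATG ATC GGT GAC GGG TAC GGG ACG TGT CTC GTG TGA CCC TGG GGG ATG CTT TCG TTT AGG TAG CCA GGA AAT GTA GAG — ATG at 11, stop TGA at 44 → 36 nt; ATG at 56, stop TAG at 71 → 18 nt.
Frame +3: AGA TCT ACA TGA TCG GTG ACG GGT ACG GGA CGT GTC TCG TGT GAC CCT GGG GGA TGC TTT CGT TTA GGT AGC CAG GAA ATG TAG AGG — ATG at 81, stop TAG at 84 → 6 nt.
Frame -1: CCT CTA CAT TTC CTG GCT ACC TAA ACG AAA GCA TCC CCC AGG GTC ACA CGA GAC ACG TCC CGT ACC CGT CAC CGA TCA TGT AGA TCT — no ATG→stop ORF.
Frame -2: CTC TAC ATT TCC TGG CTA CCT AAA CGA AAG CAT CCC CCA GGG TCA CAC GAG ACA CGT CCC GTA CCC GTC ACC GAT CAT GTA GAT CTC — no ATG→stop ORF.
Frame -3: TCT ACA TTT CCT GGC TAC CTA AAC GAA AGC ATC CCC CAG GGT CAC ACG AGA CAC GTC CCG TAC CCG TCA CCG ATC ATG TAG ATC TCG — ATG at 78, stop TAG at 81 → 6 nt.
Frame +2 has an ORF of 12 codons (positions 11–46) ≥ 12, so yes.

yes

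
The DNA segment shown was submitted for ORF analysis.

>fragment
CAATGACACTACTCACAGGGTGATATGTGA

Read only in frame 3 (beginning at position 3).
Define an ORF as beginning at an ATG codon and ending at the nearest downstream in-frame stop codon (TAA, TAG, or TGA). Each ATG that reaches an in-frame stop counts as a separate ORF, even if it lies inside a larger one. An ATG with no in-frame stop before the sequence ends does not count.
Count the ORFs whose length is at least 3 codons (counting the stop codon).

1

Frame 3: ATG ACA CTA CTC ACA GGG TGA TAT GTG — ATG at 3, stop TGA at 21 → 21 nt.
ORFs ≥ 3 codons: frame 3 3–23 (7 codons). Count = 1.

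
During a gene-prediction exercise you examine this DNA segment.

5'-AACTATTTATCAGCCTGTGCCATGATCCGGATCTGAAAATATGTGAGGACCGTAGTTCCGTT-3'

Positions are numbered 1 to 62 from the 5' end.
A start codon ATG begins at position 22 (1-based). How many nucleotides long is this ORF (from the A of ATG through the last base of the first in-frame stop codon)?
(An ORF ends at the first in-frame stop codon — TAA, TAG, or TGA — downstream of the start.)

Codons from position 22: ATG (22–24), ATC (25–27), CGG (28–30), ATC (31–33), TGA (34–36).
TGA is the first in-frame stop; ORF spans 22–36, 15 nucleotides.

15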